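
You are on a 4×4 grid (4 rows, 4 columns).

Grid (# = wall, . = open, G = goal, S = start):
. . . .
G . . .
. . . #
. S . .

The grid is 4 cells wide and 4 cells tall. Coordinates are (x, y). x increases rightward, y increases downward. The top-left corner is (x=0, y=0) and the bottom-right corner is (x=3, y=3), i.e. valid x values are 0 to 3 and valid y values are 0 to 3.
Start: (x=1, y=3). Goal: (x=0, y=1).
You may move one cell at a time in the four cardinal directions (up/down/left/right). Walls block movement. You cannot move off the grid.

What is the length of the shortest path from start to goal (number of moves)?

BFS from (x=1, y=3) until reaching (x=0, y=1):
  Distance 0: (x=1, y=3)
  Distance 1: (x=1, y=2), (x=0, y=3), (x=2, y=3)
  Distance 2: (x=1, y=1), (x=0, y=2), (x=2, y=2), (x=3, y=3)
  Distance 3: (x=1, y=0), (x=0, y=1), (x=2, y=1)  <- goal reached here
One shortest path (3 moves): (x=1, y=3) -> (x=0, y=3) -> (x=0, y=2) -> (x=0, y=1)

Answer: Shortest path length: 3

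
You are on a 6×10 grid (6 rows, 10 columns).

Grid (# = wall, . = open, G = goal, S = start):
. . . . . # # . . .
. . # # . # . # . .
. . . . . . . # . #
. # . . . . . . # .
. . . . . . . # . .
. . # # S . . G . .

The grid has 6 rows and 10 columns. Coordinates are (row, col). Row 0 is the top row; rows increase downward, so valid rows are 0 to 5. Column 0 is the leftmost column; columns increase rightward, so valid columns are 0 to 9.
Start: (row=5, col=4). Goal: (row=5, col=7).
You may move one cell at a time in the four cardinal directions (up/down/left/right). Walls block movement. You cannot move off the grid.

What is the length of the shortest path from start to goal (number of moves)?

Answer: Shortest path length: 3

Derivation:
BFS from (row=5, col=4) until reaching (row=5, col=7):
  Distance 0: (row=5, col=4)
  Distance 1: (row=4, col=4), (row=5, col=5)
  Distance 2: (row=3, col=4), (row=4, col=3), (row=4, col=5), (row=5, col=6)
  Distance 3: (row=2, col=4), (row=3, col=3), (row=3, col=5), (row=4, col=2), (row=4, col=6), (row=5, col=7)  <- goal reached here
One shortest path (3 moves): (row=5, col=4) -> (row=5, col=5) -> (row=5, col=6) -> (row=5, col=7)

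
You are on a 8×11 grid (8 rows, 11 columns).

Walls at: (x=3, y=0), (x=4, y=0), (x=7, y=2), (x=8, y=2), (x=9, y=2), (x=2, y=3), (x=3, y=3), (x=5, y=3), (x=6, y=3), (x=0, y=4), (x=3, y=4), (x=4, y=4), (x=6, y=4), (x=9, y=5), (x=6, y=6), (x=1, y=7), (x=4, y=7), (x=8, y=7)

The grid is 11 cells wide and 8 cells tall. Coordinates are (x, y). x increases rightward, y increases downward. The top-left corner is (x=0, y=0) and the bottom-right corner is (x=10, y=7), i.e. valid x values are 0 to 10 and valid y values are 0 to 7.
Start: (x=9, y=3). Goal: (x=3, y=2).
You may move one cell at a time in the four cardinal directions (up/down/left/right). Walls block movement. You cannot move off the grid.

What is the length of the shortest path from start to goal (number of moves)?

BFS from (x=9, y=3) until reaching (x=3, y=2):
  Distance 0: (x=9, y=3)
  Distance 1: (x=8, y=3), (x=10, y=3), (x=9, y=4)
  Distance 2: (x=10, y=2), (x=7, y=3), (x=8, y=4), (x=10, y=4)
  Distance 3: (x=10, y=1), (x=7, y=4), (x=8, y=5), (x=10, y=5)
  Distance 4: (x=10, y=0), (x=9, y=1), (x=7, y=5), (x=8, y=6), (x=10, y=6)
  Distance 5: (x=9, y=0), (x=8, y=1), (x=6, y=5), (x=7, y=6), (x=9, y=6), (x=10, y=7)
  Distance 6: (x=8, y=0), (x=7, y=1), (x=5, y=5), (x=7, y=7), (x=9, y=7)
  Distance 7: (x=7, y=0), (x=6, y=1), (x=5, y=4), (x=4, y=5), (x=5, y=6), (x=6, y=7)
  Distance 8: (x=6, y=0), (x=5, y=1), (x=6, y=2), (x=3, y=5), (x=4, y=6), (x=5, y=7)
  Distance 9: (x=5, y=0), (x=4, y=1), (x=5, y=2), (x=2, y=5), (x=3, y=6)
  Distance 10: (x=3, y=1), (x=4, y=2), (x=2, y=4), (x=1, y=5), (x=2, y=6), (x=3, y=7)
  Distance 11: (x=2, y=1), (x=3, y=2), (x=4, y=3), (x=1, y=4), (x=0, y=5), (x=1, y=6), (x=2, y=7)  <- goal reached here
One shortest path (11 moves): (x=9, y=3) -> (x=10, y=3) -> (x=10, y=2) -> (x=10, y=1) -> (x=9, y=1) -> (x=8, y=1) -> (x=7, y=1) -> (x=6, y=1) -> (x=5, y=1) -> (x=4, y=1) -> (x=3, y=1) -> (x=3, y=2)

Answer: Shortest path length: 11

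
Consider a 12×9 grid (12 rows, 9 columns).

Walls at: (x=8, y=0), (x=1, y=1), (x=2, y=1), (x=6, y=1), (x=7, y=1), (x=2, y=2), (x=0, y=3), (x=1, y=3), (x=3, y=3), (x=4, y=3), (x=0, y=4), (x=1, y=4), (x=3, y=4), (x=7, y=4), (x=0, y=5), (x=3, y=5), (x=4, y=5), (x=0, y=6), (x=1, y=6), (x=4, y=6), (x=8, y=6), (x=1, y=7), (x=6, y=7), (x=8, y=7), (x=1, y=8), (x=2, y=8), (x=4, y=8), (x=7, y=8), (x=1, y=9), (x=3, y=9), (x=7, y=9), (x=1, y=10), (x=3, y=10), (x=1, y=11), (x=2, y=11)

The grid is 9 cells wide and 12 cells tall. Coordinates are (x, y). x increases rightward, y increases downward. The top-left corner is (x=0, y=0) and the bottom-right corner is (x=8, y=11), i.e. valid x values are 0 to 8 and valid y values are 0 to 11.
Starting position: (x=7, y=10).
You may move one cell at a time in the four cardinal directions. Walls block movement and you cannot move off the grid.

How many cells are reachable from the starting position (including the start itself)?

Answer: Reachable cells: 66

Derivation:
BFS flood-fill from (x=7, y=10):
  Distance 0: (x=7, y=10)
  Distance 1: (x=6, y=10), (x=8, y=10), (x=7, y=11)
  Distance 2: (x=6, y=9), (x=8, y=9), (x=5, y=10), (x=6, y=11), (x=8, y=11)
  Distance 3: (x=6, y=8), (x=8, y=8), (x=5, y=9), (x=4, y=10), (x=5, y=11)
  Distance 4: (x=5, y=8), (x=4, y=9), (x=4, y=11)
  Distance 5: (x=5, y=7), (x=3, y=11)
  Distance 6: (x=5, y=6), (x=4, y=7)
  Distance 7: (x=5, y=5), (x=6, y=6), (x=3, y=7)
  Distance 8: (x=5, y=4), (x=6, y=5), (x=3, y=6), (x=7, y=6), (x=2, y=7), (x=3, y=8)
  Distance 9: (x=5, y=3), (x=4, y=4), (x=6, y=4), (x=7, y=5), (x=2, y=6), (x=7, y=7)
  Distance 10: (x=5, y=2), (x=6, y=3), (x=2, y=5), (x=8, y=5)
  Distance 11: (x=5, y=1), (x=4, y=2), (x=6, y=2), (x=7, y=3), (x=2, y=4), (x=8, y=4), (x=1, y=5)
  Distance 12: (x=5, y=0), (x=4, y=1), (x=3, y=2), (x=7, y=2), (x=2, y=3), (x=8, y=3)
  Distance 13: (x=4, y=0), (x=6, y=0), (x=3, y=1), (x=8, y=2)
  Distance 14: (x=3, y=0), (x=7, y=0), (x=8, y=1)
  Distance 15: (x=2, y=0)
  Distance 16: (x=1, y=0)
  Distance 17: (x=0, y=0)
  Distance 18: (x=0, y=1)
  Distance 19: (x=0, y=2)
  Distance 20: (x=1, y=2)
Total reachable: 66 (grid has 73 open cells total)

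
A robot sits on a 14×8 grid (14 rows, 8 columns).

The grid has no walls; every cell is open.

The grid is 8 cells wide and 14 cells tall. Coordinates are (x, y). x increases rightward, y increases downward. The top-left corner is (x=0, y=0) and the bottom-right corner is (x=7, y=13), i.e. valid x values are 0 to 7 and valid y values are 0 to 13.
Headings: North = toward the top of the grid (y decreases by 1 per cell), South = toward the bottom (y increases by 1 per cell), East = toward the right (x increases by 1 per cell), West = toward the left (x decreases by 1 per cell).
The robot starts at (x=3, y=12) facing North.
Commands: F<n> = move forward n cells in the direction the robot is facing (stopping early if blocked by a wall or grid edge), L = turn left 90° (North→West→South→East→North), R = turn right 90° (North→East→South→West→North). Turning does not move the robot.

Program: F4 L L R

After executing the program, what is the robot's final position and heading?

Answer: Final position: (x=3, y=8), facing West

Derivation:
Start: (x=3, y=12), facing North
  F4: move forward 4, now at (x=3, y=8)
  L: turn left, now facing West
  L: turn left, now facing South
  R: turn right, now facing West
Final: (x=3, y=8), facing West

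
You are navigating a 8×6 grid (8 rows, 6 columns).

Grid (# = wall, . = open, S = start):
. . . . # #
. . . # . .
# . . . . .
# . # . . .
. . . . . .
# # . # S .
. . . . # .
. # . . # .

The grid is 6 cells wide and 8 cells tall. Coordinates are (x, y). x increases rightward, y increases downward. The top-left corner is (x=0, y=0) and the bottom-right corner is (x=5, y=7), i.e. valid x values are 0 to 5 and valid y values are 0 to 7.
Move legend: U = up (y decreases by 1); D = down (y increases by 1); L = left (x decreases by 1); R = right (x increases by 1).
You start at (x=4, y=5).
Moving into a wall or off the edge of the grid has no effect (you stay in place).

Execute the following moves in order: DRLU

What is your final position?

Answer: Final position: (x=4, y=4)

Derivation:
Start: (x=4, y=5)
  D (down): blocked, stay at (x=4, y=5)
  R (right): (x=4, y=5) -> (x=5, y=5)
  L (left): (x=5, y=5) -> (x=4, y=5)
  U (up): (x=4, y=5) -> (x=4, y=4)
Final: (x=4, y=4)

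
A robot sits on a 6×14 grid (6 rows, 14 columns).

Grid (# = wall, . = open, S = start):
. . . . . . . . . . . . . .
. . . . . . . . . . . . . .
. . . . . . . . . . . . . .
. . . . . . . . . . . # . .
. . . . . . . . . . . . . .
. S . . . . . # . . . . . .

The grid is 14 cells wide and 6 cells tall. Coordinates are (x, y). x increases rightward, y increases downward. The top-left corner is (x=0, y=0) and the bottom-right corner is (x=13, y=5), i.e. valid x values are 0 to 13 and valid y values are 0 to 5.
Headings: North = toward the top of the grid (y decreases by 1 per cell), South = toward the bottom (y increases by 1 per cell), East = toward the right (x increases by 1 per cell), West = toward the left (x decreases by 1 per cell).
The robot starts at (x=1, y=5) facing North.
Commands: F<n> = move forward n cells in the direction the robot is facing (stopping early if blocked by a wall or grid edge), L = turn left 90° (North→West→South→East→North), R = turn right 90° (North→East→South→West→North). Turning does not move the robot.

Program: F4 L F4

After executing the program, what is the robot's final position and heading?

Start: (x=1, y=5), facing North
  F4: move forward 4, now at (x=1, y=1)
  L: turn left, now facing West
  F4: move forward 1/4 (blocked), now at (x=0, y=1)
Final: (x=0, y=1), facing West

Answer: Final position: (x=0, y=1), facing West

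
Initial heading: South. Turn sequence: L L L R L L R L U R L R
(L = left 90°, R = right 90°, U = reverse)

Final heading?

Answer: Final heading: East

Derivation:
Start: South
  L (left (90° counter-clockwise)) -> East
  L (left (90° counter-clockwise)) -> North
  L (left (90° counter-clockwise)) -> West
  R (right (90° clockwise)) -> North
  L (left (90° counter-clockwise)) -> West
  L (left (90° counter-clockwise)) -> South
  R (right (90° clockwise)) -> West
  L (left (90° counter-clockwise)) -> South
  U (U-turn (180°)) -> North
  R (right (90° clockwise)) -> East
  L (left (90° counter-clockwise)) -> North
  R (right (90° clockwise)) -> East
Final: East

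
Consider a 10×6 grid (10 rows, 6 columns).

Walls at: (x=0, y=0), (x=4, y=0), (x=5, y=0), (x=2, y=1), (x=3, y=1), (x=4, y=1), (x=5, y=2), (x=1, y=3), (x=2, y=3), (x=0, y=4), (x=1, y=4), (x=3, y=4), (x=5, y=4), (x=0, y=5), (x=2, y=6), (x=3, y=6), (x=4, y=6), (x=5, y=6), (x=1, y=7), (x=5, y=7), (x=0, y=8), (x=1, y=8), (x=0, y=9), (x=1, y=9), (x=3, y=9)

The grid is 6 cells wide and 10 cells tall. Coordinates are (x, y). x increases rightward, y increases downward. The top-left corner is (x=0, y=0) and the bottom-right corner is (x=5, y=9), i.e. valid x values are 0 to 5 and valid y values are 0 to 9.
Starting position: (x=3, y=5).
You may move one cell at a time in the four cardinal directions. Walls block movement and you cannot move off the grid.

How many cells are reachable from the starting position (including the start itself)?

BFS flood-fill from (x=3, y=5):
  Distance 0: (x=3, y=5)
  Distance 1: (x=2, y=5), (x=4, y=5)
  Distance 2: (x=2, y=4), (x=4, y=4), (x=1, y=5), (x=5, y=5)
  Distance 3: (x=4, y=3), (x=1, y=6)
  Distance 4: (x=4, y=2), (x=3, y=3), (x=5, y=3), (x=0, y=6)
  Distance 5: (x=3, y=2), (x=0, y=7)
  Distance 6: (x=2, y=2)
  Distance 7: (x=1, y=2)
  Distance 8: (x=1, y=1), (x=0, y=2)
  Distance 9: (x=1, y=0), (x=0, y=1), (x=0, y=3)
  Distance 10: (x=2, y=0)
  Distance 11: (x=3, y=0)
Total reachable: 24 (grid has 35 open cells total)

Answer: Reachable cells: 24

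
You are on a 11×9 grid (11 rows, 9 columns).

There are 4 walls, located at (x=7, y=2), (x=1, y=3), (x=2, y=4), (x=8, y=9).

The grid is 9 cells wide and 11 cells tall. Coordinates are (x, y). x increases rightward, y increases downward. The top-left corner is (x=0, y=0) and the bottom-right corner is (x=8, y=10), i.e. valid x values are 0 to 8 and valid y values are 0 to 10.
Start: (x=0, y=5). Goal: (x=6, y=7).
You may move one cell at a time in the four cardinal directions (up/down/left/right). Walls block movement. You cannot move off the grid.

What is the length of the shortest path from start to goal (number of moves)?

Answer: Shortest path length: 8

Derivation:
BFS from (x=0, y=5) until reaching (x=6, y=7):
  Distance 0: (x=0, y=5)
  Distance 1: (x=0, y=4), (x=1, y=5), (x=0, y=6)
  Distance 2: (x=0, y=3), (x=1, y=4), (x=2, y=5), (x=1, y=6), (x=0, y=7)
  Distance 3: (x=0, y=2), (x=3, y=5), (x=2, y=6), (x=1, y=7), (x=0, y=8)
  Distance 4: (x=0, y=1), (x=1, y=2), (x=3, y=4), (x=4, y=5), (x=3, y=6), (x=2, y=7), (x=1, y=8), (x=0, y=9)
  Distance 5: (x=0, y=0), (x=1, y=1), (x=2, y=2), (x=3, y=3), (x=4, y=4), (x=5, y=5), (x=4, y=6), (x=3, y=7), (x=2, y=8), (x=1, y=9), (x=0, y=10)
  Distance 6: (x=1, y=0), (x=2, y=1), (x=3, y=2), (x=2, y=3), (x=4, y=3), (x=5, y=4), (x=6, y=5), (x=5, y=6), (x=4, y=7), (x=3, y=8), (x=2, y=9), (x=1, y=10)
  Distance 7: (x=2, y=0), (x=3, y=1), (x=4, y=2), (x=5, y=3), (x=6, y=4), (x=7, y=5), (x=6, y=6), (x=5, y=7), (x=4, y=8), (x=3, y=9), (x=2, y=10)
  Distance 8: (x=3, y=0), (x=4, y=1), (x=5, y=2), (x=6, y=3), (x=7, y=4), (x=8, y=5), (x=7, y=6), (x=6, y=7), (x=5, y=8), (x=4, y=9), (x=3, y=10)  <- goal reached here
One shortest path (8 moves): (x=0, y=5) -> (x=1, y=5) -> (x=2, y=5) -> (x=3, y=5) -> (x=4, y=5) -> (x=5, y=5) -> (x=6, y=5) -> (x=6, y=6) -> (x=6, y=7)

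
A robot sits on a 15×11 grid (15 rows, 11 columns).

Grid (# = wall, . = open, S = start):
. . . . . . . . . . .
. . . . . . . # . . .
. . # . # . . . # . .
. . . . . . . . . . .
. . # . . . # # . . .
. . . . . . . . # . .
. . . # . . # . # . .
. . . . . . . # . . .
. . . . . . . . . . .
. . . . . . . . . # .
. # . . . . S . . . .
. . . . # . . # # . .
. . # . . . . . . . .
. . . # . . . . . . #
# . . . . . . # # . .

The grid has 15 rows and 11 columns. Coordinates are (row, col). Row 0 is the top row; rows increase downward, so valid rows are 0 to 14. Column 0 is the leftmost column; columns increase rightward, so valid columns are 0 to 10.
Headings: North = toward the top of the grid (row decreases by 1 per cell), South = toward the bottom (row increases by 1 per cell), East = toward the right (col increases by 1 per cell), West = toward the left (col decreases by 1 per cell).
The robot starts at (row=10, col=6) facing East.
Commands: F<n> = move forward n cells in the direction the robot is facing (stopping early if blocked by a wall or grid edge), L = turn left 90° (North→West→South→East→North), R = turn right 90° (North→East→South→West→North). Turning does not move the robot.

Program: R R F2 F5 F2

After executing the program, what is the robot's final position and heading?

Start: (row=10, col=6), facing East
  R: turn right, now facing South
  R: turn right, now facing West
  F2: move forward 2, now at (row=10, col=4)
  F5: move forward 2/5 (blocked), now at (row=10, col=2)
  F2: move forward 0/2 (blocked), now at (row=10, col=2)
Final: (row=10, col=2), facing West

Answer: Final position: (row=10, col=2), facing West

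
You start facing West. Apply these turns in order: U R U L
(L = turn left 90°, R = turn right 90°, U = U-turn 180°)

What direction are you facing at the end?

Start: West
  U (U-turn (180°)) -> East
  R (right (90° clockwise)) -> South
  U (U-turn (180°)) -> North
  L (left (90° counter-clockwise)) -> West
Final: West

Answer: Final heading: West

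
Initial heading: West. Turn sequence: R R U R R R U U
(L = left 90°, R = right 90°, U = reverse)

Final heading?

Answer: Final heading: South

Derivation:
Start: West
  R (right (90° clockwise)) -> North
  R (right (90° clockwise)) -> East
  U (U-turn (180°)) -> West
  R (right (90° clockwise)) -> North
  R (right (90° clockwise)) -> East
  R (right (90° clockwise)) -> South
  U (U-turn (180°)) -> North
  U (U-turn (180°)) -> South
Final: South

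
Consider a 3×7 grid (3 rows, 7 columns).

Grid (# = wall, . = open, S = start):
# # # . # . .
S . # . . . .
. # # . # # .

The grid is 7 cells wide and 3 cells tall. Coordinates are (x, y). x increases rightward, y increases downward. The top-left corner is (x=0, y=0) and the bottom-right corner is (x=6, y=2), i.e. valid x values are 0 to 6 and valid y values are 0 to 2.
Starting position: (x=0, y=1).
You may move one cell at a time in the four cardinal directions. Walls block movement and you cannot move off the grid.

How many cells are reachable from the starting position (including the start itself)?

BFS flood-fill from (x=0, y=1):
  Distance 0: (x=0, y=1)
  Distance 1: (x=1, y=1), (x=0, y=2)
Total reachable: 3 (grid has 12 open cells total)

Answer: Reachable cells: 3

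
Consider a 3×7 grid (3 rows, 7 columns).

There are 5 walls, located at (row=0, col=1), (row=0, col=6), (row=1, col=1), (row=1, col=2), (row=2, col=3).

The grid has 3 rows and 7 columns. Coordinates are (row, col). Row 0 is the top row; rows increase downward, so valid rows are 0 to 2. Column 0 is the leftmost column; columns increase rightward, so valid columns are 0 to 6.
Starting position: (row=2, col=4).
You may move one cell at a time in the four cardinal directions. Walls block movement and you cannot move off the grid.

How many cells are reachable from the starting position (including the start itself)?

BFS flood-fill from (row=2, col=4):
  Distance 0: (row=2, col=4)
  Distance 1: (row=1, col=4), (row=2, col=5)
  Distance 2: (row=0, col=4), (row=1, col=3), (row=1, col=5), (row=2, col=6)
  Distance 3: (row=0, col=3), (row=0, col=5), (row=1, col=6)
  Distance 4: (row=0, col=2)
Total reachable: 11 (grid has 16 open cells total)

Answer: Reachable cells: 11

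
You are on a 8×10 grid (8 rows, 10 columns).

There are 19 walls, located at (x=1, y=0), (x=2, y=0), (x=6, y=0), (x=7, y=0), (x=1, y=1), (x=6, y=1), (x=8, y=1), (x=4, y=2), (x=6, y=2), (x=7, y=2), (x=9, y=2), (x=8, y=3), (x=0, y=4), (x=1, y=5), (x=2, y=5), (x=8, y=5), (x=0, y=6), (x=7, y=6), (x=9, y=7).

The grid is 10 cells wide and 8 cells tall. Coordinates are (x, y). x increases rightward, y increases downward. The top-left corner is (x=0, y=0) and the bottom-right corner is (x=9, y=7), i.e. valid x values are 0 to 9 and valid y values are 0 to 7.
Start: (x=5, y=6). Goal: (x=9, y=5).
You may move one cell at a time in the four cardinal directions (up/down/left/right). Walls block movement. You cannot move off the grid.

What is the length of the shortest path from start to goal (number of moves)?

BFS from (x=5, y=6) until reaching (x=9, y=5):
  Distance 0: (x=5, y=6)
  Distance 1: (x=5, y=5), (x=4, y=6), (x=6, y=6), (x=5, y=7)
  Distance 2: (x=5, y=4), (x=4, y=5), (x=6, y=5), (x=3, y=6), (x=4, y=7), (x=6, y=7)
  Distance 3: (x=5, y=3), (x=4, y=4), (x=6, y=4), (x=3, y=5), (x=7, y=5), (x=2, y=6), (x=3, y=7), (x=7, y=7)
  Distance 4: (x=5, y=2), (x=4, y=3), (x=6, y=3), (x=3, y=4), (x=7, y=4), (x=1, y=6), (x=2, y=7), (x=8, y=7)
  Distance 5: (x=5, y=1), (x=3, y=3), (x=7, y=3), (x=2, y=4), (x=8, y=4), (x=8, y=6), (x=1, y=7)
  Distance 6: (x=5, y=0), (x=4, y=1), (x=3, y=2), (x=2, y=3), (x=1, y=4), (x=9, y=4), (x=9, y=6), (x=0, y=7)
  Distance 7: (x=4, y=0), (x=3, y=1), (x=2, y=2), (x=1, y=3), (x=9, y=3), (x=9, y=5)  <- goal reached here
One shortest path (7 moves): (x=5, y=6) -> (x=6, y=6) -> (x=6, y=5) -> (x=7, y=5) -> (x=7, y=4) -> (x=8, y=4) -> (x=9, y=4) -> (x=9, y=5)

Answer: Shortest path length: 7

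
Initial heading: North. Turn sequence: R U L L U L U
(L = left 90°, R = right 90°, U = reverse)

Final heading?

Answer: Final heading: North

Derivation:
Start: North
  R (right (90° clockwise)) -> East
  U (U-turn (180°)) -> West
  L (left (90° counter-clockwise)) -> South
  L (left (90° counter-clockwise)) -> East
  U (U-turn (180°)) -> West
  L (left (90° counter-clockwise)) -> South
  U (U-turn (180°)) -> North
Final: North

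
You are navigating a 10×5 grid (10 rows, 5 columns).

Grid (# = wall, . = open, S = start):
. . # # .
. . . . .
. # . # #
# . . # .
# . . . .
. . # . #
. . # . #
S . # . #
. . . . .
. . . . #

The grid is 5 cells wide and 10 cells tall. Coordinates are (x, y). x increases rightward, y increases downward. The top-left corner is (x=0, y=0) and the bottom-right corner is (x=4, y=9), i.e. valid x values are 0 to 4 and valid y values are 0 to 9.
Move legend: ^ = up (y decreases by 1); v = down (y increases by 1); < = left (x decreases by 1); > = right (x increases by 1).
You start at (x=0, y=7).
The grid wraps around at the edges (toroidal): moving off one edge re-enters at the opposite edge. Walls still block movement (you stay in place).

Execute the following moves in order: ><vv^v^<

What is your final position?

Start: (x=0, y=7)
  > (right): (x=0, y=7) -> (x=1, y=7)
  < (left): (x=1, y=7) -> (x=0, y=7)
  v (down): (x=0, y=7) -> (x=0, y=8)
  v (down): (x=0, y=8) -> (x=0, y=9)
  ^ (up): (x=0, y=9) -> (x=0, y=8)
  v (down): (x=0, y=8) -> (x=0, y=9)
  ^ (up): (x=0, y=9) -> (x=0, y=8)
  < (left): (x=0, y=8) -> (x=4, y=8)
Final: (x=4, y=8)

Answer: Final position: (x=4, y=8)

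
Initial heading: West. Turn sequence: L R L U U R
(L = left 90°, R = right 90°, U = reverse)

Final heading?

Answer: Final heading: West

Derivation:
Start: West
  L (left (90° counter-clockwise)) -> South
  R (right (90° clockwise)) -> West
  L (left (90° counter-clockwise)) -> South
  U (U-turn (180°)) -> North
  U (U-turn (180°)) -> South
  R (right (90° clockwise)) -> West
Final: West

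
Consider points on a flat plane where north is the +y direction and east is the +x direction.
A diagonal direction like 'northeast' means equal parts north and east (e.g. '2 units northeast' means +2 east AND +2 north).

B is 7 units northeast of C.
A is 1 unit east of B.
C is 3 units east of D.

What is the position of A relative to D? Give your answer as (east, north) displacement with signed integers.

Place D at the origin (east=0, north=0).
  C is 3 units east of D: delta (east=+3, north=+0); C at (east=3, north=0).
  B is 7 units northeast of C: delta (east=+7, north=+7); B at (east=10, north=7).
  A is 1 unit east of B: delta (east=+1, north=+0); A at (east=11, north=7).
Therefore A relative to D: (east=11, north=7).

Answer: A is at (east=11, north=7) relative to D.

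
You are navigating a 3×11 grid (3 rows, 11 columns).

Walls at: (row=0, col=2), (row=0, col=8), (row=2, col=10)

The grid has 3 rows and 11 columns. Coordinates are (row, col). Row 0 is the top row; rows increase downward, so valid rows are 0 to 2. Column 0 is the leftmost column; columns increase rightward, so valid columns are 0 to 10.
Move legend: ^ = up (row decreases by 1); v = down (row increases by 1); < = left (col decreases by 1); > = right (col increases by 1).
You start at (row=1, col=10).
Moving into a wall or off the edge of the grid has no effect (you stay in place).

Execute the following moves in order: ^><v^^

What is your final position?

Answer: Final position: (row=0, col=9)

Derivation:
Start: (row=1, col=10)
  ^ (up): (row=1, col=10) -> (row=0, col=10)
  > (right): blocked, stay at (row=0, col=10)
  < (left): (row=0, col=10) -> (row=0, col=9)
  v (down): (row=0, col=9) -> (row=1, col=9)
  ^ (up): (row=1, col=9) -> (row=0, col=9)
  ^ (up): blocked, stay at (row=0, col=9)
Final: (row=0, col=9)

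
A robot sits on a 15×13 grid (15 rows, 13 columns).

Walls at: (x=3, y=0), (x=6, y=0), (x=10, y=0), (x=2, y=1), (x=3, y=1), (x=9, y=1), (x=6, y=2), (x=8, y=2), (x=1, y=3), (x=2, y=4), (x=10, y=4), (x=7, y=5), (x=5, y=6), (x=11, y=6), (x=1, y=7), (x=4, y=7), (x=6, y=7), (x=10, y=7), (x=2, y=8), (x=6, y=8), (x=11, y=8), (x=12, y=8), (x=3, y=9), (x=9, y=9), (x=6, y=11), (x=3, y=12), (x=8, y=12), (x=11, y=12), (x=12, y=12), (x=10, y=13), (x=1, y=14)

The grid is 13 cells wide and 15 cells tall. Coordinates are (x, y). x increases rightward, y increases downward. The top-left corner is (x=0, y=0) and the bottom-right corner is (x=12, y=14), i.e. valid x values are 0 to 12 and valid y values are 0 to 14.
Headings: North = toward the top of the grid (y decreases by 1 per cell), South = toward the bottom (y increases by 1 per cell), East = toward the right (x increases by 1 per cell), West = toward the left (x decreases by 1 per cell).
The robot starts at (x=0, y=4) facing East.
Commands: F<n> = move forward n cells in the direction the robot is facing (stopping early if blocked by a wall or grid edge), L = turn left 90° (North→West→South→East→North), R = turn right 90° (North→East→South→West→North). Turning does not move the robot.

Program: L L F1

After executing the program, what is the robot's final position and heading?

Start: (x=0, y=4), facing East
  L: turn left, now facing North
  L: turn left, now facing West
  F1: move forward 0/1 (blocked), now at (x=0, y=4)
Final: (x=0, y=4), facing West

Answer: Final position: (x=0, y=4), facing West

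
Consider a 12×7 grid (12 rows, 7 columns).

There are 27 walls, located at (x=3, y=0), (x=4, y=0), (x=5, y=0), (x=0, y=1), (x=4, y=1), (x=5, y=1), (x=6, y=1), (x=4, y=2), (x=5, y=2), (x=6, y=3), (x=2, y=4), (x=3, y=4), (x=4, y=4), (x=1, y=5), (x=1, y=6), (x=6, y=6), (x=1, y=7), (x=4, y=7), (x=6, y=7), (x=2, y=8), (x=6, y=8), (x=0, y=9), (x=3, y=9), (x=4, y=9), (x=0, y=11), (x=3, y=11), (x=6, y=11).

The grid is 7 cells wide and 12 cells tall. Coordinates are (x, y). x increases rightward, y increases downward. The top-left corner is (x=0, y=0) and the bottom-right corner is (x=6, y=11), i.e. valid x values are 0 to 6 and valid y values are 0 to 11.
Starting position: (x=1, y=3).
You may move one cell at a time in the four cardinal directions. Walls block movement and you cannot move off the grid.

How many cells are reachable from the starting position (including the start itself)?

Answer: Reachable cells: 55

Derivation:
BFS flood-fill from (x=1, y=3):
  Distance 0: (x=1, y=3)
  Distance 1: (x=1, y=2), (x=0, y=3), (x=2, y=3), (x=1, y=4)
  Distance 2: (x=1, y=1), (x=0, y=2), (x=2, y=2), (x=3, y=3), (x=0, y=4)
  Distance 3: (x=1, y=0), (x=2, y=1), (x=3, y=2), (x=4, y=3), (x=0, y=5)
  Distance 4: (x=0, y=0), (x=2, y=0), (x=3, y=1), (x=5, y=3), (x=0, y=6)
  Distance 5: (x=5, y=4), (x=0, y=7)
  Distance 6: (x=6, y=4), (x=5, y=5), (x=0, y=8)
  Distance 7: (x=4, y=5), (x=6, y=5), (x=5, y=6), (x=1, y=8)
  Distance 8: (x=3, y=5), (x=4, y=6), (x=5, y=7), (x=1, y=9)
  Distance 9: (x=2, y=5), (x=3, y=6), (x=5, y=8), (x=2, y=9), (x=1, y=10)
  Distance 10: (x=2, y=6), (x=3, y=7), (x=4, y=8), (x=5, y=9), (x=0, y=10), (x=2, y=10), (x=1, y=11)
  Distance 11: (x=2, y=7), (x=3, y=8), (x=6, y=9), (x=3, y=10), (x=5, y=10), (x=2, y=11)
  Distance 12: (x=4, y=10), (x=6, y=10), (x=5, y=11)
  Distance 13: (x=4, y=11)
Total reachable: 55 (grid has 57 open cells total)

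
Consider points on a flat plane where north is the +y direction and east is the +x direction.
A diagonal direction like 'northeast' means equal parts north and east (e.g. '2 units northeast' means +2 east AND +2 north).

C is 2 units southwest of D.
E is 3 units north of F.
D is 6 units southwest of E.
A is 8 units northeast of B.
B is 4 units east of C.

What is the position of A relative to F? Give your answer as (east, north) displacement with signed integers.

Place F at the origin (east=0, north=0).
  E is 3 units north of F: delta (east=+0, north=+3); E at (east=0, north=3).
  D is 6 units southwest of E: delta (east=-6, north=-6); D at (east=-6, north=-3).
  C is 2 units southwest of D: delta (east=-2, north=-2); C at (east=-8, north=-5).
  B is 4 units east of C: delta (east=+4, north=+0); B at (east=-4, north=-5).
  A is 8 units northeast of B: delta (east=+8, north=+8); A at (east=4, north=3).
Therefore A relative to F: (east=4, north=3).

Answer: A is at (east=4, north=3) relative to F.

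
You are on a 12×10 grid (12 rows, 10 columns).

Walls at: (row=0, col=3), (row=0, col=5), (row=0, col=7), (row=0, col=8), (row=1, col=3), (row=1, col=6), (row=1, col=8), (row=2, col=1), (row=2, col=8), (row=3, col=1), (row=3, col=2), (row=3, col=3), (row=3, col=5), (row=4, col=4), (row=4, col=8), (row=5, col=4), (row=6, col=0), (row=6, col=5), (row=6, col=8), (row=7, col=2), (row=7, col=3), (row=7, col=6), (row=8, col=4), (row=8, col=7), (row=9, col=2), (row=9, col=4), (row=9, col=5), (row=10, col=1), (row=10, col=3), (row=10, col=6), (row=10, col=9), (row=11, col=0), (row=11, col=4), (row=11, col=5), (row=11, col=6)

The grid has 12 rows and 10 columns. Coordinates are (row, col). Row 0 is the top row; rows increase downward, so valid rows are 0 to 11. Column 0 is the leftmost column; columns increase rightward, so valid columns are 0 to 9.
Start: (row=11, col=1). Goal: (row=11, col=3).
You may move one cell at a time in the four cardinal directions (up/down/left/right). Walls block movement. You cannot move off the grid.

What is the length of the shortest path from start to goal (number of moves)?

Answer: Shortest path length: 2

Derivation:
BFS from (row=11, col=1) until reaching (row=11, col=3):
  Distance 0: (row=11, col=1)
  Distance 1: (row=11, col=2)
  Distance 2: (row=10, col=2), (row=11, col=3)  <- goal reached here
One shortest path (2 moves): (row=11, col=1) -> (row=11, col=2) -> (row=11, col=3)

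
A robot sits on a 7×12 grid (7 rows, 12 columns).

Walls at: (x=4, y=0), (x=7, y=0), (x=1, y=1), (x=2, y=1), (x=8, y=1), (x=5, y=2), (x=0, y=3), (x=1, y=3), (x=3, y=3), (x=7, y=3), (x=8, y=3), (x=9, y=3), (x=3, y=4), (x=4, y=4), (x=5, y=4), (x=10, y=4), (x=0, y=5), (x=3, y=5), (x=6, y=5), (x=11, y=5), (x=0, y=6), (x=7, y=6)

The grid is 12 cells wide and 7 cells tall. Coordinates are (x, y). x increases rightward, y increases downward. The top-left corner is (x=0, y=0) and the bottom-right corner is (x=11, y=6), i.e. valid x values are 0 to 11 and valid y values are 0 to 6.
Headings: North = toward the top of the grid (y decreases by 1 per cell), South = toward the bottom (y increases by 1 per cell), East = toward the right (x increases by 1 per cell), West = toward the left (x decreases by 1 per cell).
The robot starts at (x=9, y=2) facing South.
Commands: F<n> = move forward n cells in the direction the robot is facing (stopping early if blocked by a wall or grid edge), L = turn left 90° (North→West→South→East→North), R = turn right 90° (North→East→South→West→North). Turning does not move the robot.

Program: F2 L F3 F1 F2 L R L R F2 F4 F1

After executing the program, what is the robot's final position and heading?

Start: (x=9, y=2), facing South
  F2: move forward 0/2 (blocked), now at (x=9, y=2)
  L: turn left, now facing East
  F3: move forward 2/3 (blocked), now at (x=11, y=2)
  F1: move forward 0/1 (blocked), now at (x=11, y=2)
  F2: move forward 0/2 (blocked), now at (x=11, y=2)
  L: turn left, now facing North
  R: turn right, now facing East
  L: turn left, now facing North
  R: turn right, now facing East
  F2: move forward 0/2 (blocked), now at (x=11, y=2)
  F4: move forward 0/4 (blocked), now at (x=11, y=2)
  F1: move forward 0/1 (blocked), now at (x=11, y=2)
Final: (x=11, y=2), facing East

Answer: Final position: (x=11, y=2), facing East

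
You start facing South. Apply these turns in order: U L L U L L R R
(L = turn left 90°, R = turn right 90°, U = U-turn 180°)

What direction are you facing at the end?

Answer: Final heading: North

Derivation:
Start: South
  U (U-turn (180°)) -> North
  L (left (90° counter-clockwise)) -> West
  L (left (90° counter-clockwise)) -> South
  U (U-turn (180°)) -> North
  L (left (90° counter-clockwise)) -> West
  L (left (90° counter-clockwise)) -> South
  R (right (90° clockwise)) -> West
  R (right (90° clockwise)) -> North
Final: North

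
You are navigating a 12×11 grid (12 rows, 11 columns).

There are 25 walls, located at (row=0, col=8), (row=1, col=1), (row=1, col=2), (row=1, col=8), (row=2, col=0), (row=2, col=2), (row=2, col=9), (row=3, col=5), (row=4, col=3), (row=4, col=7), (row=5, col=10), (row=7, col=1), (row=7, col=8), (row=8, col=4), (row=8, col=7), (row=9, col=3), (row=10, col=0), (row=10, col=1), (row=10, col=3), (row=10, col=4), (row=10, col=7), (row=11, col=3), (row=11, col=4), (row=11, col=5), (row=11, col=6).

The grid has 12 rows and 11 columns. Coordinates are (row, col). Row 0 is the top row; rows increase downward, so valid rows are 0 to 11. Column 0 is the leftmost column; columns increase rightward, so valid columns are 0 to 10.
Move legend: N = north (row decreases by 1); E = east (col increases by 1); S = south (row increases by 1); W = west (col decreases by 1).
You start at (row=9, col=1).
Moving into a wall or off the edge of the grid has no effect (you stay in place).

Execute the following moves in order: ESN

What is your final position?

Answer: Final position: (row=9, col=2)

Derivation:
Start: (row=9, col=1)
  E (east): (row=9, col=1) -> (row=9, col=2)
  S (south): (row=9, col=2) -> (row=10, col=2)
  N (north): (row=10, col=2) -> (row=9, col=2)
Final: (row=9, col=2)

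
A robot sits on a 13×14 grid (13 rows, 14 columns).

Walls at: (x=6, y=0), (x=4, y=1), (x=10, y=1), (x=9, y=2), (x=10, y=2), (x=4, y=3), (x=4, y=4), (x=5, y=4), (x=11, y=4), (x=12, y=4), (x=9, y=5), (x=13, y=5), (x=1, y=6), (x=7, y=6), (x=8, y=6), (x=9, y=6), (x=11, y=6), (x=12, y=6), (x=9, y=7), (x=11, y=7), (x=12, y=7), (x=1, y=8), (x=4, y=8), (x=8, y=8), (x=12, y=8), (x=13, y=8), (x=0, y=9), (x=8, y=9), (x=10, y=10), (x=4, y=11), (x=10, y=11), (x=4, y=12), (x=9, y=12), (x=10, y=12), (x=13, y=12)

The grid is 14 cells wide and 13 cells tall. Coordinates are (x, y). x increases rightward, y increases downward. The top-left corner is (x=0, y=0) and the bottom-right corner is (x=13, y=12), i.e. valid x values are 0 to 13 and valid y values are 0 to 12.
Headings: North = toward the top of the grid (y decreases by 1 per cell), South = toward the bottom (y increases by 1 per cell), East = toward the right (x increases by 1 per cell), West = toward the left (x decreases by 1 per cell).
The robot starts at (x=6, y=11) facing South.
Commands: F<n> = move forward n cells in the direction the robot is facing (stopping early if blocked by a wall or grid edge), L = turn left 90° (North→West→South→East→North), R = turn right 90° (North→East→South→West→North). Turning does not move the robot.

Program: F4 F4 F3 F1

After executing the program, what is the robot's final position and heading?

Start: (x=6, y=11), facing South
  F4: move forward 1/4 (blocked), now at (x=6, y=12)
  F4: move forward 0/4 (blocked), now at (x=6, y=12)
  F3: move forward 0/3 (blocked), now at (x=6, y=12)
  F1: move forward 0/1 (blocked), now at (x=6, y=12)
Final: (x=6, y=12), facing South

Answer: Final position: (x=6, y=12), facing South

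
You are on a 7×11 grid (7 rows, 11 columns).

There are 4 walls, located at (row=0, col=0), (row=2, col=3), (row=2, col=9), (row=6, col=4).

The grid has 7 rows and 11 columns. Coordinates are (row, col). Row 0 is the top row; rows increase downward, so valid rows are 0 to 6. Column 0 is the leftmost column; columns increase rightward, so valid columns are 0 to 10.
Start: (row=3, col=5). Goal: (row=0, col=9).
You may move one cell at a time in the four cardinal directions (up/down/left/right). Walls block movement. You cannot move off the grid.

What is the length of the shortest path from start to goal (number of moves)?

BFS from (row=3, col=5) until reaching (row=0, col=9):
  Distance 0: (row=3, col=5)
  Distance 1: (row=2, col=5), (row=3, col=4), (row=3, col=6), (row=4, col=5)
  Distance 2: (row=1, col=5), (row=2, col=4), (row=2, col=6), (row=3, col=3), (row=3, col=7), (row=4, col=4), (row=4, col=6), (row=5, col=5)
  Distance 3: (row=0, col=5), (row=1, col=4), (row=1, col=6), (row=2, col=7), (row=3, col=2), (row=3, col=8), (row=4, col=3), (row=4, col=7), (row=5, col=4), (row=5, col=6), (row=6, col=5)
  Distance 4: (row=0, col=4), (row=0, col=6), (row=1, col=3), (row=1, col=7), (row=2, col=2), (row=2, col=8), (row=3, col=1), (row=3, col=9), (row=4, col=2), (row=4, col=8), (row=5, col=3), (row=5, col=7), (row=6, col=6)
  Distance 5: (row=0, col=3), (row=0, col=7), (row=1, col=2), (row=1, col=8), (row=2, col=1), (row=3, col=0), (row=3, col=10), (row=4, col=1), (row=4, col=9), (row=5, col=2), (row=5, col=8), (row=6, col=3), (row=6, col=7)
  Distance 6: (row=0, col=2), (row=0, col=8), (row=1, col=1), (row=1, col=9), (row=2, col=0), (row=2, col=10), (row=4, col=0), (row=4, col=10), (row=5, col=1), (row=5, col=9), (row=6, col=2), (row=6, col=8)
  Distance 7: (row=0, col=1), (row=0, col=9), (row=1, col=0), (row=1, col=10), (row=5, col=0), (row=5, col=10), (row=6, col=1), (row=6, col=9)  <- goal reached here
One shortest path (7 moves): (row=3, col=5) -> (row=3, col=6) -> (row=3, col=7) -> (row=3, col=8) -> (row=2, col=8) -> (row=1, col=8) -> (row=1, col=9) -> (row=0, col=9)

Answer: Shortest path length: 7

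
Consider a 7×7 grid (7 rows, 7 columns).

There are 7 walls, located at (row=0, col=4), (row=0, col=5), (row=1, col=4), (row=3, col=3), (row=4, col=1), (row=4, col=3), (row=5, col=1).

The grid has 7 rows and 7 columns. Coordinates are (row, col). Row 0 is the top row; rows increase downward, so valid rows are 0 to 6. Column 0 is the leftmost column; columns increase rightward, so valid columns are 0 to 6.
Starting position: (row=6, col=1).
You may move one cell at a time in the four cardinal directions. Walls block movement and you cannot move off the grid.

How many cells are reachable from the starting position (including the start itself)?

Answer: Reachable cells: 42

Derivation:
BFS flood-fill from (row=6, col=1):
  Distance 0: (row=6, col=1)
  Distance 1: (row=6, col=0), (row=6, col=2)
  Distance 2: (row=5, col=0), (row=5, col=2), (row=6, col=3)
  Distance 3: (row=4, col=0), (row=4, col=2), (row=5, col=3), (row=6, col=4)
  Distance 4: (row=3, col=0), (row=3, col=2), (row=5, col=4), (row=6, col=5)
  Distance 5: (row=2, col=0), (row=2, col=2), (row=3, col=1), (row=4, col=4), (row=5, col=5), (row=6, col=6)
  Distance 6: (row=1, col=0), (row=1, col=2), (row=2, col=1), (row=2, col=3), (row=3, col=4), (row=4, col=5), (row=5, col=6)
  Distance 7: (row=0, col=0), (row=0, col=2), (row=1, col=1), (row=1, col=3), (row=2, col=4), (row=3, col=5), (row=4, col=6)
  Distance 8: (row=0, col=1), (row=0, col=3), (row=2, col=5), (row=3, col=6)
  Distance 9: (row=1, col=5), (row=2, col=6)
  Distance 10: (row=1, col=6)
  Distance 11: (row=0, col=6)
Total reachable: 42 (grid has 42 open cells total)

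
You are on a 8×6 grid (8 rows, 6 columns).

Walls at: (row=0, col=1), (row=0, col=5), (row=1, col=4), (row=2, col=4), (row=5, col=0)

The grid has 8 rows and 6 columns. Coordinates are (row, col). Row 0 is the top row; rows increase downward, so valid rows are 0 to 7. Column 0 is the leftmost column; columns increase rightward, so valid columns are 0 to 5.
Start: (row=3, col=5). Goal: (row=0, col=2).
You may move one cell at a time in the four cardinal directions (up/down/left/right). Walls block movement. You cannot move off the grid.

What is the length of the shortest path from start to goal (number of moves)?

Answer: Shortest path length: 6

Derivation:
BFS from (row=3, col=5) until reaching (row=0, col=2):
  Distance 0: (row=3, col=5)
  Distance 1: (row=2, col=5), (row=3, col=4), (row=4, col=5)
  Distance 2: (row=1, col=5), (row=3, col=3), (row=4, col=4), (row=5, col=5)
  Distance 3: (row=2, col=3), (row=3, col=2), (row=4, col=3), (row=5, col=4), (row=6, col=5)
  Distance 4: (row=1, col=3), (row=2, col=2), (row=3, col=1), (row=4, col=2), (row=5, col=3), (row=6, col=4), (row=7, col=5)
  Distance 5: (row=0, col=3), (row=1, col=2), (row=2, col=1), (row=3, col=0), (row=4, col=1), (row=5, col=2), (row=6, col=3), (row=7, col=4)
  Distance 6: (row=0, col=2), (row=0, col=4), (row=1, col=1), (row=2, col=0), (row=4, col=0), (row=5, col=1), (row=6, col=2), (row=7, col=3)  <- goal reached here
One shortest path (6 moves): (row=3, col=5) -> (row=3, col=4) -> (row=3, col=3) -> (row=3, col=2) -> (row=2, col=2) -> (row=1, col=2) -> (row=0, col=2)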